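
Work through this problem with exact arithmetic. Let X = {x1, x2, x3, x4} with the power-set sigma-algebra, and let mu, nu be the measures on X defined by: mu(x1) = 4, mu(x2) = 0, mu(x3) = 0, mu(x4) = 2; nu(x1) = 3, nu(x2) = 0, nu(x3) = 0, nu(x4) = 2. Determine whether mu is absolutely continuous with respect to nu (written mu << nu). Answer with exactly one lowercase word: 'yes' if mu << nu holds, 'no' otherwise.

mu << nu means: every nu-null measurable set is also mu-null; equivalently, for every atom x, if nu({x}) = 0 then mu({x}) = 0.
Checking each atom:
  x1: nu = 3 > 0 -> no constraint.
  x2: nu = 0, mu = 0 -> consistent with mu << nu.
  x3: nu = 0, mu = 0 -> consistent with mu << nu.
  x4: nu = 2 > 0 -> no constraint.
No atom violates the condition. Therefore mu << nu.

yes


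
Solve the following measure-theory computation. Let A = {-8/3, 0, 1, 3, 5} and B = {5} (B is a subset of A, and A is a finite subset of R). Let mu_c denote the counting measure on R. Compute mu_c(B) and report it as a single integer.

Counting measure assigns mu_c(E) = |E| (number of elements) when E is finite.
B has 1 element(s), so mu_c(B) = 1.

1


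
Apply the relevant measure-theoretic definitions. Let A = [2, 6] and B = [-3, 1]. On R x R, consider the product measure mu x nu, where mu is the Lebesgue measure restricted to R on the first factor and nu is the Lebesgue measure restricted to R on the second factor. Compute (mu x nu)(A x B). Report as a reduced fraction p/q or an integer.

For a measurable rectangle A x B, the product measure satisfies
  (mu x nu)(A x B) = mu(A) * nu(B).
  mu(A) = 4.
  nu(B) = 4.
  (mu x nu)(A x B) = 4 * 4 = 16.

16


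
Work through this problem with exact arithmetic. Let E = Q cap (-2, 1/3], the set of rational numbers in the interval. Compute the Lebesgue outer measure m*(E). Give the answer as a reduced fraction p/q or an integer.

E = Q cap (-2, 1/3] is a subset of Q, which is countable. Enumerate Q = {q_1, q_2, ...}; for any eps > 0, cover q_k by the open interval (q_k - eps/2^(k+1), q_k + eps/2^(k+1)), of length eps/2^k. The total cover length is sum_{k>=1} eps/2^k = eps. Hence m*(E) <= m*(Q) <= eps for every eps > 0, and since outer measure is non-negative, m*(E) = 0.

0


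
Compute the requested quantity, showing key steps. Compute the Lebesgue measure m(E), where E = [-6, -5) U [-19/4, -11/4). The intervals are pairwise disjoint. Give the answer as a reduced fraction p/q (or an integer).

For pairwise disjoint intervals, m(union_i I_i) = sum_i m(I_i),
and m is invariant under swapping open/closed endpoints (single points have measure 0).
So m(E) = sum_i (b_i - a_i).
  I_1 has length -5 - (-6) = 1.
  I_2 has length -11/4 - (-19/4) = 2.
Summing:
  m(E) = 1 + 2 = 3.

3


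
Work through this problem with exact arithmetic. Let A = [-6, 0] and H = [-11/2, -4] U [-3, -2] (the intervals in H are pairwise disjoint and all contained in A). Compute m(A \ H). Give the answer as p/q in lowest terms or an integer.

The ambient interval has length m(A) = 0 - (-6) = 6.
Since the holes are disjoint and sit inside A, by finite additivity
  m(H) = sum_i (b_i - a_i), and m(A \ H) = m(A) - m(H).
Computing the hole measures:
  m(H_1) = -4 - (-11/2) = 3/2.
  m(H_2) = -2 - (-3) = 1.
Summed: m(H) = 3/2 + 1 = 5/2.
So m(A \ H) = 6 - 5/2 = 7/2.

7/2


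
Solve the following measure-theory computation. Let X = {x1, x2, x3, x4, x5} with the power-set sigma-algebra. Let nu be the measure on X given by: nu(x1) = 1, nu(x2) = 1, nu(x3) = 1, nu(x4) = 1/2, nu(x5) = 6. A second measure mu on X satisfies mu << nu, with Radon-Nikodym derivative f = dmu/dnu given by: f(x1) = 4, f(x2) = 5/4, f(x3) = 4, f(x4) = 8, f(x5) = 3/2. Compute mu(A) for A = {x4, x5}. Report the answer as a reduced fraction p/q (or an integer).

By the defining property of the Radon-Nikodym derivative, for every measurable set A,
  mu(A) = integral_A f dnu.
Since nu is a discrete measure concentrated on the atoms of X, the integral over A reduces to the sum
  mu(A) = sum_{x in A} f(x) * nu({x}).
Computing each term:
  x4: f(x4) * nu(x4) = 8 * 1/2 = 4.
  x5: f(x5) * nu(x5) = 3/2 * 6 = 9.
Summing: mu(A) = 4 + 9 = 13.

13


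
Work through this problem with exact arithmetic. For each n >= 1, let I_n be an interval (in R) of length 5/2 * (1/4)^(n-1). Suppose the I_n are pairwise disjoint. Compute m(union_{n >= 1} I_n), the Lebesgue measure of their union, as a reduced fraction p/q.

By countable additivity of the Lebesgue measure on pairwise disjoint measurable sets,
  m(union_{n >= 1} I_n) = sum_{n >= 1} m(I_n) = sum_{n >= 1} a * r^(n-1),
  with a = 5/2 and r = 1/4.
Since 0 < r = 1/4 < 1, the geometric series converges:
  sum_{n >= 1} a * r^(n-1) = a / (1 - r).
  = 5/2 / (1 - 1/4)
  = 5/2 / (3/4)
  = 10/3.

10/3


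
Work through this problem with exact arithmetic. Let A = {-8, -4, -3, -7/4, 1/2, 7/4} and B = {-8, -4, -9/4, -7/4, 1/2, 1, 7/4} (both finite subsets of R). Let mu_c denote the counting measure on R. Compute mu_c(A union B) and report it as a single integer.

Counting measure on a finite set equals cardinality. By inclusion-exclusion, |A union B| = |A| + |B| - |A cap B|.
|A| = 6, |B| = 7, |A cap B| = 5.
So mu_c(A union B) = 6 + 7 - 5 = 8.

8


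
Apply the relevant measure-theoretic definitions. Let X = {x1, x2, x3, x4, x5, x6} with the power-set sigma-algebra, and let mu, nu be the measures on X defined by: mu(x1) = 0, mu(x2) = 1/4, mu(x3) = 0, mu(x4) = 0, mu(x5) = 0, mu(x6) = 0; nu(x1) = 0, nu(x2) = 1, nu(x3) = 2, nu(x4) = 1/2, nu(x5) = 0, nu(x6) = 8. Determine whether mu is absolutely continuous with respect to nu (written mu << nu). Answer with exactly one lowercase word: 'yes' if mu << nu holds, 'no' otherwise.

mu << nu means: every nu-null measurable set is also mu-null; equivalently, for every atom x, if nu({x}) = 0 then mu({x}) = 0.
Checking each atom:
  x1: nu = 0, mu = 0 -> consistent with mu << nu.
  x2: nu = 1 > 0 -> no constraint.
  x3: nu = 2 > 0 -> no constraint.
  x4: nu = 1/2 > 0 -> no constraint.
  x5: nu = 0, mu = 0 -> consistent with mu << nu.
  x6: nu = 8 > 0 -> no constraint.
No atom violates the condition. Therefore mu << nu.

yes


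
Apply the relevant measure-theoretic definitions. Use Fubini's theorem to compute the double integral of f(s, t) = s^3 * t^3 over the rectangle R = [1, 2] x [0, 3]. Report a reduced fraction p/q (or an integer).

f(s, t) is a tensor product of a function of s and a function of t, and both factors are bounded continuous (hence Lebesgue integrable) on the rectangle, so Fubini's theorem applies:
  integral_R f d(m x m) = (integral_a1^b1 s^3 ds) * (integral_a2^b2 t^3 dt).
Inner integral in s: integral_{1}^{2} s^3 ds = (2^4 - 1^4)/4
  = 15/4.
Inner integral in t: integral_{0}^{3} t^3 dt = (3^4 - 0^4)/4
  = 81/4.
Product: (15/4) * (81/4) = 1215/16.

1215/16


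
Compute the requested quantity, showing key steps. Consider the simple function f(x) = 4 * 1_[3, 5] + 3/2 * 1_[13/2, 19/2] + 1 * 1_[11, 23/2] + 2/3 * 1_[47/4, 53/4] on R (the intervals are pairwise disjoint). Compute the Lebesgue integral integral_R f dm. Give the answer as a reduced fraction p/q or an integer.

For a simple function f = sum_i c_i * 1_{A_i} with disjoint A_i,
  integral f dm = sum_i c_i * m(A_i).
Lengths of the A_i:
  m(A_1) = 5 - 3 = 2.
  m(A_2) = 19/2 - 13/2 = 3.
  m(A_3) = 23/2 - 11 = 1/2.
  m(A_4) = 53/4 - 47/4 = 3/2.
Contributions c_i * m(A_i):
  (4) * (2) = 8.
  (3/2) * (3) = 9/2.
  (1) * (1/2) = 1/2.
  (2/3) * (3/2) = 1.
Total: 8 + 9/2 + 1/2 + 1 = 14.

14


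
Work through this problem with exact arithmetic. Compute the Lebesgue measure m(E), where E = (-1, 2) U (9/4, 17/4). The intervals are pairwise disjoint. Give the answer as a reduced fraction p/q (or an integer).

For pairwise disjoint intervals, m(union_i I_i) = sum_i m(I_i),
and m is invariant under swapping open/closed endpoints (single points have measure 0).
So m(E) = sum_i (b_i - a_i).
  I_1 has length 2 - (-1) = 3.
  I_2 has length 17/4 - 9/4 = 2.
Summing:
  m(E) = 3 + 2 = 5.

5


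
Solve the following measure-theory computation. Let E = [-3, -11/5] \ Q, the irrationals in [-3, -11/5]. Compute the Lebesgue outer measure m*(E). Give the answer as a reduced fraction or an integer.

The interval I = [-3, -11/5] has m(I) = -11/5 - (-3) = 4/5 (endpoints are measure-zero, so open/closed/half-open agree). Write I = (I cap Q) u (I \ Q). The rationals in I are countable, so m*(I cap Q) = 0 (cover each rational by intervals whose total length is arbitrarily small). By countable subadditivity m*(I) <= m*(I cap Q) + m*(I \ Q), hence m*(I \ Q) >= m(I) = 4/5. The reverse inequality m*(I \ Q) <= m*(I) = 4/5 is trivial since (I \ Q) is a subset of I. Therefore m*(I \ Q) = 4/5.

4/5


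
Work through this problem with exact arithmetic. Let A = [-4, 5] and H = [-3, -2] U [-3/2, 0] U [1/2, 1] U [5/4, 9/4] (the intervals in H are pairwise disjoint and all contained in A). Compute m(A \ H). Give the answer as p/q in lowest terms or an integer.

The ambient interval has length m(A) = 5 - (-4) = 9.
Since the holes are disjoint and sit inside A, by finite additivity
  m(H) = sum_i (b_i - a_i), and m(A \ H) = m(A) - m(H).
Computing the hole measures:
  m(H_1) = -2 - (-3) = 1.
  m(H_2) = 0 - (-3/2) = 3/2.
  m(H_3) = 1 - 1/2 = 1/2.
  m(H_4) = 9/4 - 5/4 = 1.
Summed: m(H) = 1 + 3/2 + 1/2 + 1 = 4.
So m(A \ H) = 9 - 4 = 5.

5


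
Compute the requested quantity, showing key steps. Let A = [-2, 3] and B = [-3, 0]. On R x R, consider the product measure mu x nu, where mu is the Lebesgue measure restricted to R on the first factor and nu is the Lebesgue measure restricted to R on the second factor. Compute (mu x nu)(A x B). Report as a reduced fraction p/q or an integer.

For a measurable rectangle A x B, the product measure satisfies
  (mu x nu)(A x B) = mu(A) * nu(B).
  mu(A) = 5.
  nu(B) = 3.
  (mu x nu)(A x B) = 5 * 3 = 15.

15


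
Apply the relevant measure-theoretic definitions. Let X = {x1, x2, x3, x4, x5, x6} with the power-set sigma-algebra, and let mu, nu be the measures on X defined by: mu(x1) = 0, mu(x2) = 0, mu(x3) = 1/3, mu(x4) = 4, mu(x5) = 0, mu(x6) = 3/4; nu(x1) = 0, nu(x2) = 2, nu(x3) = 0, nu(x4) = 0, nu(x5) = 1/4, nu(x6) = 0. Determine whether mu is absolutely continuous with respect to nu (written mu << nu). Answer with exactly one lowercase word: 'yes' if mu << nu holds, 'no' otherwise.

mu << nu means: every nu-null measurable set is also mu-null; equivalently, for every atom x, if nu({x}) = 0 then mu({x}) = 0.
Checking each atom:
  x1: nu = 0, mu = 0 -> consistent with mu << nu.
  x2: nu = 2 > 0 -> no constraint.
  x3: nu = 0, mu = 1/3 > 0 -> violates mu << nu.
  x4: nu = 0, mu = 4 > 0 -> violates mu << nu.
  x5: nu = 1/4 > 0 -> no constraint.
  x6: nu = 0, mu = 3/4 > 0 -> violates mu << nu.
The atom(s) x3, x4, x6 violate the condition (nu = 0 but mu > 0). Therefore mu is NOT absolutely continuous w.r.t. nu.

no


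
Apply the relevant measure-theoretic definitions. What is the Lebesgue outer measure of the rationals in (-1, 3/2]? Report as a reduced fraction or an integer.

Q cap (-1, 3/2] is countable; list its elements as q_1, q_2, ... . Fix eps > 0 and cover the k-th point by an interval of length eps * 2^(-k). The cover has total length eps * sum_{k>=1} 2^(-k) = eps, so by definition of outer measure m*(Q cap (-1, 3/2]) <= eps. Since eps was arbitrary and m* >= 0, the outer measure is 0.

0


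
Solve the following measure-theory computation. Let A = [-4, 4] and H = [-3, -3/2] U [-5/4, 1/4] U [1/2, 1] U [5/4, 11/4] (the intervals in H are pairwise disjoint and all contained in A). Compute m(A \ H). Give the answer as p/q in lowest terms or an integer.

The ambient interval has length m(A) = 4 - (-4) = 8.
Since the holes are disjoint and sit inside A, by finite additivity
  m(H) = sum_i (b_i - a_i), and m(A \ H) = m(A) - m(H).
Computing the hole measures:
  m(H_1) = -3/2 - (-3) = 3/2.
  m(H_2) = 1/4 - (-5/4) = 3/2.
  m(H_3) = 1 - 1/2 = 1/2.
  m(H_4) = 11/4 - 5/4 = 3/2.
Summed: m(H) = 3/2 + 3/2 + 1/2 + 3/2 = 5.
So m(A \ H) = 8 - 5 = 3.

3


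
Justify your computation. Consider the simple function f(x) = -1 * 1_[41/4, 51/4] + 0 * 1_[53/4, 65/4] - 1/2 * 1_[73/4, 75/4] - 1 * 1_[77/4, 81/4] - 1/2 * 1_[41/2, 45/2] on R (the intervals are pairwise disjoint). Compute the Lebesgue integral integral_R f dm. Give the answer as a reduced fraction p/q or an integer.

For a simple function f = sum_i c_i * 1_{A_i} with disjoint A_i,
  integral f dm = sum_i c_i * m(A_i).
Lengths of the A_i:
  m(A_1) = 51/4 - 41/4 = 5/2.
  m(A_2) = 65/4 - 53/4 = 3.
  m(A_3) = 75/4 - 73/4 = 1/2.
  m(A_4) = 81/4 - 77/4 = 1.
  m(A_5) = 45/2 - 41/2 = 2.
Contributions c_i * m(A_i):
  (-1) * (5/2) = -5/2.
  (0) * (3) = 0.
  (-1/2) * (1/2) = -1/4.
  (-1) * (1) = -1.
  (-1/2) * (2) = -1.
Total: -5/2 + 0 - 1/4 - 1 - 1 = -19/4.

-19/4


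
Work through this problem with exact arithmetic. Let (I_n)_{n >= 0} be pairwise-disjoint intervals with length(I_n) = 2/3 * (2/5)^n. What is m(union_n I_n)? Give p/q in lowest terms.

By countable additivity of the Lebesgue measure on pairwise disjoint measurable sets,
  m(union_{n >= 0} I_n) = sum_{n >= 0} m(I_n) = sum_{n >= 0} a * r^n,
  with a = 2/3 and r = 2/5.
Since 0 < r = 2/5 < 1, the geometric series converges:
  sum_{n >= 0} a * r^n = a / (1 - r).
  = 2/3 / (1 - 2/5)
  = 2/3 / (3/5)
  = 10/9.

10/9


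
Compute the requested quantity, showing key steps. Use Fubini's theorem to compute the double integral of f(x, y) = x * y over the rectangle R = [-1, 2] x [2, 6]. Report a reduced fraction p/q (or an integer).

f(x, y) is a tensor product of a function of x and a function of y, and both factors are bounded continuous (hence Lebesgue integrable) on the rectangle, so Fubini's theorem applies:
  integral_R f d(m x m) = (integral_a1^b1 x dx) * (integral_a2^b2 y dy).
Inner integral in x: integral_{-1}^{2} x dx = (2^2 - (-1)^2)/2
  = 3/2.
Inner integral in y: integral_{2}^{6} y dy = (6^2 - 2^2)/2
  = 16.
Product: (3/2) * (16) = 24.

24


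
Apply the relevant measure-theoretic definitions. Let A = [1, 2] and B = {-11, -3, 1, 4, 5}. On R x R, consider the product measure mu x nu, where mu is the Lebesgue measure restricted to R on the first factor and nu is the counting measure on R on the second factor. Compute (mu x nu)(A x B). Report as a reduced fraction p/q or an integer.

For a measurable rectangle A x B, the product measure satisfies
  (mu x nu)(A x B) = mu(A) * nu(B).
  mu(A) = 1.
  nu(B) = 5.
  (mu x nu)(A x B) = 1 * 5 = 5.

5


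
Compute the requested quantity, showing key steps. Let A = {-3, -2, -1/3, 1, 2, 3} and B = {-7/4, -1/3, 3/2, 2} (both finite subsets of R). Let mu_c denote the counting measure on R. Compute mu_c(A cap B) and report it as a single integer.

Counting measure on a finite set equals cardinality. mu_c(A cap B) = |A cap B| (elements appearing in both).
Enumerating the elements of A that also lie in B gives 2 element(s).
So mu_c(A cap B) = 2.

2


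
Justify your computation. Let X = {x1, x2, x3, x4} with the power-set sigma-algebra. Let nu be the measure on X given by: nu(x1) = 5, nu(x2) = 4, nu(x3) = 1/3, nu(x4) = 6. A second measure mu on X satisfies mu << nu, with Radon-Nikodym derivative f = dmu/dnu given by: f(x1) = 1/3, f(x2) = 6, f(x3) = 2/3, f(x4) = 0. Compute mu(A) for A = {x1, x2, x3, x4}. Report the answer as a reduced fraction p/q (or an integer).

By the defining property of the Radon-Nikodym derivative, for every measurable set A,
  mu(A) = integral_A f dnu.
Since nu is a discrete measure concentrated on the atoms of X, the integral over A reduces to the sum
  mu(A) = sum_{x in A} f(x) * nu({x}).
Computing each term:
  x1: f(x1) * nu(x1) = 1/3 * 5 = 5/3.
  x2: f(x2) * nu(x2) = 6 * 4 = 24.
  x3: f(x3) * nu(x3) = 2/3 * 1/3 = 2/9.
  x4: f(x4) * nu(x4) = 0 * 6 = 0.
Summing: mu(A) = 5/3 + 24 + 2/9 + 0 = 233/9.

233/9


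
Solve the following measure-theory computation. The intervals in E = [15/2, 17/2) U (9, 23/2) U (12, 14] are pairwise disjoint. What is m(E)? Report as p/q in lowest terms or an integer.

For pairwise disjoint intervals, m(union_i I_i) = sum_i m(I_i),
and m is invariant under swapping open/closed endpoints (single points have measure 0).
So m(E) = sum_i (b_i - a_i).
  I_1 has length 17/2 - 15/2 = 1.
  I_2 has length 23/2 - 9 = 5/2.
  I_3 has length 14 - 12 = 2.
Summing:
  m(E) = 1 + 5/2 + 2 = 11/2.

11/2


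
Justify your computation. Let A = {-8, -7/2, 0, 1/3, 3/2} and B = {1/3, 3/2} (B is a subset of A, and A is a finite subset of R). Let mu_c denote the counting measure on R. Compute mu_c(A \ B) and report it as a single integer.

Counting measure assigns mu_c(E) = |E| (number of elements) when E is finite. For B subset A, A \ B is the set of elements of A not in B, so |A \ B| = |A| - |B|.
|A| = 5, |B| = 2, so mu_c(A \ B) = 5 - 2 = 3.

3


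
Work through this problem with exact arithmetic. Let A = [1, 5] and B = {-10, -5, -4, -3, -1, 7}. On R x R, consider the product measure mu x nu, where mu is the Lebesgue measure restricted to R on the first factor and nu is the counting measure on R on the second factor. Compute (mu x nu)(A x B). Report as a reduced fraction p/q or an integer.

For a measurable rectangle A x B, the product measure satisfies
  (mu x nu)(A x B) = mu(A) * nu(B).
  mu(A) = 4.
  nu(B) = 6.
  (mu x nu)(A x B) = 4 * 6 = 24.

24


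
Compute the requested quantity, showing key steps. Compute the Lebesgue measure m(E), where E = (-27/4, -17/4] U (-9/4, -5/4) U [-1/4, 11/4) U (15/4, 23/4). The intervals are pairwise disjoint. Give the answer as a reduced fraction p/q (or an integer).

For pairwise disjoint intervals, m(union_i I_i) = sum_i m(I_i),
and m is invariant under swapping open/closed endpoints (single points have measure 0).
So m(E) = sum_i (b_i - a_i).
  I_1 has length -17/4 - (-27/4) = 5/2.
  I_2 has length -5/4 - (-9/4) = 1.
  I_3 has length 11/4 - (-1/4) = 3.
  I_4 has length 23/4 - 15/4 = 2.
Summing:
  m(E) = 5/2 + 1 + 3 + 2 = 17/2.

17/2


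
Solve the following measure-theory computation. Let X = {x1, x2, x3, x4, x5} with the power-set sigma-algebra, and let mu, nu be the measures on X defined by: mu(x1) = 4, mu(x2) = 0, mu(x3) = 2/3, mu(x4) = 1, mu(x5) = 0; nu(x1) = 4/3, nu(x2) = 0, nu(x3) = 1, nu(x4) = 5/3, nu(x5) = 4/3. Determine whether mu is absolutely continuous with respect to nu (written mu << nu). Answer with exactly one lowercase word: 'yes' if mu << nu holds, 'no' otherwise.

mu << nu means: every nu-null measurable set is also mu-null; equivalently, for every atom x, if nu({x}) = 0 then mu({x}) = 0.
Checking each atom:
  x1: nu = 4/3 > 0 -> no constraint.
  x2: nu = 0, mu = 0 -> consistent with mu << nu.
  x3: nu = 1 > 0 -> no constraint.
  x4: nu = 5/3 > 0 -> no constraint.
  x5: nu = 4/3 > 0 -> no constraint.
No atom violates the condition. Therefore mu << nu.

yes


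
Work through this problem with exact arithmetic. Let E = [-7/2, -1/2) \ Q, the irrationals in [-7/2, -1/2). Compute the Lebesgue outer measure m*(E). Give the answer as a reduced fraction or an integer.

The interval I = [-7/2, -1/2) has m(I) = -1/2 - (-7/2) = 3 (endpoints are measure-zero, so open/closed/half-open agree). Write I = (I cap Q) u (I \ Q). The rationals in I are countable, so m*(I cap Q) = 0 (cover each rational by intervals whose total length is arbitrarily small). By countable subadditivity m*(I) <= m*(I cap Q) + m*(I \ Q), hence m*(I \ Q) >= m(I) = 3. The reverse inequality m*(I \ Q) <= m*(I) = 3 is trivial since (I \ Q) is a subset of I. Therefore m*(I \ Q) = 3.

3


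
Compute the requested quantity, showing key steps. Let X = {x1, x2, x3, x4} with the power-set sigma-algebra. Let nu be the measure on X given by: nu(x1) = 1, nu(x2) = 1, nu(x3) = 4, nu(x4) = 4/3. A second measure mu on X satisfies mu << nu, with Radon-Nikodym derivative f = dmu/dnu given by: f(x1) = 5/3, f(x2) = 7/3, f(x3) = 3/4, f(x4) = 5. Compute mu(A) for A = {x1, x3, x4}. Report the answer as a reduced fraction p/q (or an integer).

By the defining property of the Radon-Nikodym derivative, for every measurable set A,
  mu(A) = integral_A f dnu.
Since nu is a discrete measure concentrated on the atoms of X, the integral over A reduces to the sum
  mu(A) = sum_{x in A} f(x) * nu({x}).
Computing each term:
  x1: f(x1) * nu(x1) = 5/3 * 1 = 5/3.
  x3: f(x3) * nu(x3) = 3/4 * 4 = 3.
  x4: f(x4) * nu(x4) = 5 * 4/3 = 20/3.
Summing: mu(A) = 5/3 + 3 + 20/3 = 34/3.

34/3


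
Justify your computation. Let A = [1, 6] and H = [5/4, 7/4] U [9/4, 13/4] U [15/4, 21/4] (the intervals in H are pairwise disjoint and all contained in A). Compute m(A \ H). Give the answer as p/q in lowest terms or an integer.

The ambient interval has length m(A) = 6 - 1 = 5.
Since the holes are disjoint and sit inside A, by finite additivity
  m(H) = sum_i (b_i - a_i), and m(A \ H) = m(A) - m(H).
Computing the hole measures:
  m(H_1) = 7/4 - 5/4 = 1/2.
  m(H_2) = 13/4 - 9/4 = 1.
  m(H_3) = 21/4 - 15/4 = 3/2.
Summed: m(H) = 1/2 + 1 + 3/2 = 3.
So m(A \ H) = 5 - 3 = 2.

2


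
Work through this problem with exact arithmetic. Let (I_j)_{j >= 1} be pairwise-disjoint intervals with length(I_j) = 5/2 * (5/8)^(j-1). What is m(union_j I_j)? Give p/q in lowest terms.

By countable additivity of the Lebesgue measure on pairwise disjoint measurable sets,
  m(union_{j >= 1} I_j) = sum_{j >= 1} m(I_j) = sum_{j >= 1} a * r^(j-1),
  with a = 5/2 and r = 5/8.
Since 0 < r = 5/8 < 1, the geometric series converges:
  sum_{j >= 1} a * r^(j-1) = a / (1 - r).
  = 5/2 / (1 - 5/8)
  = 5/2 / (3/8)
  = 20/3.

20/3


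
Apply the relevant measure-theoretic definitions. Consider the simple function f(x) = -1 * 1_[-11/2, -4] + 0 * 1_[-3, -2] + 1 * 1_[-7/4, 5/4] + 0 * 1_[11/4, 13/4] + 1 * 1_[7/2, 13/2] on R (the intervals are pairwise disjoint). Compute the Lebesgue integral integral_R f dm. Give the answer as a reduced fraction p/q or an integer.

For a simple function f = sum_i c_i * 1_{A_i} with disjoint A_i,
  integral f dm = sum_i c_i * m(A_i).
Lengths of the A_i:
  m(A_1) = -4 - (-11/2) = 3/2.
  m(A_2) = -2 - (-3) = 1.
  m(A_3) = 5/4 - (-7/4) = 3.
  m(A_4) = 13/4 - 11/4 = 1/2.
  m(A_5) = 13/2 - 7/2 = 3.
Contributions c_i * m(A_i):
  (-1) * (3/2) = -3/2.
  (0) * (1) = 0.
  (1) * (3) = 3.
  (0) * (1/2) = 0.
  (1) * (3) = 3.
Total: -3/2 + 0 + 3 + 0 + 3 = 9/2.

9/2


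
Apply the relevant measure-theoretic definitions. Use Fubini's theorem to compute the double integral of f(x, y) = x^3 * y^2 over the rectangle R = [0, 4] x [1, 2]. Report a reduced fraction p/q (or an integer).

f(x, y) is a tensor product of a function of x and a function of y, and both factors are bounded continuous (hence Lebesgue integrable) on the rectangle, so Fubini's theorem applies:
  integral_R f d(m x m) = (integral_a1^b1 x^3 dx) * (integral_a2^b2 y^2 dy).
Inner integral in x: integral_{0}^{4} x^3 dx = (4^4 - 0^4)/4
  = 64.
Inner integral in y: integral_{1}^{2} y^2 dy = (2^3 - 1^3)/3
  = 7/3.
Product: (64) * (7/3) = 448/3.

448/3


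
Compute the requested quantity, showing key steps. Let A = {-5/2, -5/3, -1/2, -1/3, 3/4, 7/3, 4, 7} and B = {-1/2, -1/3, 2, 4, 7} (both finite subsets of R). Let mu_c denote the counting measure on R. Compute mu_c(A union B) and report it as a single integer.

Counting measure on a finite set equals cardinality. By inclusion-exclusion, |A union B| = |A| + |B| - |A cap B|.
|A| = 8, |B| = 5, |A cap B| = 4.
So mu_c(A union B) = 8 + 5 - 4 = 9.

9


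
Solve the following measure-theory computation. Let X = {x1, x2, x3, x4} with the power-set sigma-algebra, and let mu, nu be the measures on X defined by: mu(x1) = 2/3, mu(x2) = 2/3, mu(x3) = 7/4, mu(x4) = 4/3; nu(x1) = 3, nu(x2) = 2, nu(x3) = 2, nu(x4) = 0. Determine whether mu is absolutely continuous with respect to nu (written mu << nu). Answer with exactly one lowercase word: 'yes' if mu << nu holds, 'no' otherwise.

mu << nu means: every nu-null measurable set is also mu-null; equivalently, for every atom x, if nu({x}) = 0 then mu({x}) = 0.
Checking each atom:
  x1: nu = 3 > 0 -> no constraint.
  x2: nu = 2 > 0 -> no constraint.
  x3: nu = 2 > 0 -> no constraint.
  x4: nu = 0, mu = 4/3 > 0 -> violates mu << nu.
The atom(s) x4 violate the condition (nu = 0 but mu > 0). Therefore mu is NOT absolutely continuous w.r.t. nu.

no


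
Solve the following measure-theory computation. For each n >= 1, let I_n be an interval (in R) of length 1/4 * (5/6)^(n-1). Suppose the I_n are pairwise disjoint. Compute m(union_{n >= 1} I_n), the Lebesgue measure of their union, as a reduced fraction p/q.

By countable additivity of the Lebesgue measure on pairwise disjoint measurable sets,
  m(union_{n >= 1} I_n) = sum_{n >= 1} m(I_n) = sum_{n >= 1} a * r^(n-1),
  with a = 1/4 and r = 5/6.
Since 0 < r = 5/6 < 1, the geometric series converges:
  sum_{n >= 1} a * r^(n-1) = a / (1 - r).
  = 1/4 / (1 - 5/6)
  = 1/4 / (1/6)
  = 3/2.

3/2


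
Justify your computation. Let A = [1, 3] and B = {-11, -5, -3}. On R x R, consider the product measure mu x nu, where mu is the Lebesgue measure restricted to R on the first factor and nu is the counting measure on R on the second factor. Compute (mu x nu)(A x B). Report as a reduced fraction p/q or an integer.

For a measurable rectangle A x B, the product measure satisfies
  (mu x nu)(A x B) = mu(A) * nu(B).
  mu(A) = 2.
  nu(B) = 3.
  (mu x nu)(A x B) = 2 * 3 = 6.

6


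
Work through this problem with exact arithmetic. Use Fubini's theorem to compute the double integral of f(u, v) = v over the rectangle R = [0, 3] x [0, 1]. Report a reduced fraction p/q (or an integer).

f(u, v) is a tensor product of a function of u and a function of v, and both factors are bounded continuous (hence Lebesgue integrable) on the rectangle, so Fubini's theorem applies:
  integral_R f d(m x m) = (integral_a1^b1 1 du) * (integral_a2^b2 v dv).
Inner integral in u: integral_{0}^{3} 1 du = (3^1 - 0^1)/1
  = 3.
Inner integral in v: integral_{0}^{1} v dv = (1^2 - 0^2)/2
  = 1/2.
Product: (3) * (1/2) = 3/2.

3/2


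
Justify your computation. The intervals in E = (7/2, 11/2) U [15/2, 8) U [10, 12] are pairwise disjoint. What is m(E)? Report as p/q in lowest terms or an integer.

For pairwise disjoint intervals, m(union_i I_i) = sum_i m(I_i),
and m is invariant under swapping open/closed endpoints (single points have measure 0).
So m(E) = sum_i (b_i - a_i).
  I_1 has length 11/2 - 7/2 = 2.
  I_2 has length 8 - 15/2 = 1/2.
  I_3 has length 12 - 10 = 2.
Summing:
  m(E) = 2 + 1/2 + 2 = 9/2.

9/2


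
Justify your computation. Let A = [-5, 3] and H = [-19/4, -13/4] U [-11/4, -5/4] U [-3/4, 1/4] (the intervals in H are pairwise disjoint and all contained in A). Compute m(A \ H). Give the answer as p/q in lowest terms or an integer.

The ambient interval has length m(A) = 3 - (-5) = 8.
Since the holes are disjoint and sit inside A, by finite additivity
  m(H) = sum_i (b_i - a_i), and m(A \ H) = m(A) - m(H).
Computing the hole measures:
  m(H_1) = -13/4 - (-19/4) = 3/2.
  m(H_2) = -5/4 - (-11/4) = 3/2.
  m(H_3) = 1/4 - (-3/4) = 1.
Summed: m(H) = 3/2 + 3/2 + 1 = 4.
So m(A \ H) = 8 - 4 = 4.

4


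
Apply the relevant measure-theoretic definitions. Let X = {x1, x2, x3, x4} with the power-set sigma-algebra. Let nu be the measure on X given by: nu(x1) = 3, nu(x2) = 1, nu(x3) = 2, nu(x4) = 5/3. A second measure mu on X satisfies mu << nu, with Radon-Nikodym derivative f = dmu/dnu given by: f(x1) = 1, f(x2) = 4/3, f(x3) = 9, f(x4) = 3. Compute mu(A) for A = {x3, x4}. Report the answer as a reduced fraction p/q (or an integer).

By the defining property of the Radon-Nikodym derivative, for every measurable set A,
  mu(A) = integral_A f dnu.
Since nu is a discrete measure concentrated on the atoms of X, the integral over A reduces to the sum
  mu(A) = sum_{x in A} f(x) * nu({x}).
Computing each term:
  x3: f(x3) * nu(x3) = 9 * 2 = 18.
  x4: f(x4) * nu(x4) = 3 * 5/3 = 5.
Summing: mu(A) = 18 + 5 = 23.

23


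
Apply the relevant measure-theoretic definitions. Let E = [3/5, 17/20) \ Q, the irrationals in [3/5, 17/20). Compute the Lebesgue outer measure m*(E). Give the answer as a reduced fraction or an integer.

The interval I = [3/5, 17/20) has m(I) = 17/20 - 3/5 = 1/4 (endpoints are measure-zero, so open/closed/half-open agree). Write I = (I cap Q) u (I \ Q). The rationals in I are countable, so m*(I cap Q) = 0 (cover each rational by intervals whose total length is arbitrarily small). By countable subadditivity m*(I) <= m*(I cap Q) + m*(I \ Q), hence m*(I \ Q) >= m(I) = 1/4. The reverse inequality m*(I \ Q) <= m*(I) = 1/4 is trivial since (I \ Q) is a subset of I. Therefore m*(I \ Q) = 1/4.

1/4


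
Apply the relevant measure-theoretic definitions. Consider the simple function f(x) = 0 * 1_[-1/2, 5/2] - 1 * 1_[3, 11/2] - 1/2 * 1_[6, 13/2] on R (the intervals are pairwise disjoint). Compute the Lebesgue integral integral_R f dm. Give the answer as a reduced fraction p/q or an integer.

For a simple function f = sum_i c_i * 1_{A_i} with disjoint A_i,
  integral f dm = sum_i c_i * m(A_i).
Lengths of the A_i:
  m(A_1) = 5/2 - (-1/2) = 3.
  m(A_2) = 11/2 - 3 = 5/2.
  m(A_3) = 13/2 - 6 = 1/2.
Contributions c_i * m(A_i):
  (0) * (3) = 0.
  (-1) * (5/2) = -5/2.
  (-1/2) * (1/2) = -1/4.
Total: 0 - 5/2 - 1/4 = -11/4.

-11/4


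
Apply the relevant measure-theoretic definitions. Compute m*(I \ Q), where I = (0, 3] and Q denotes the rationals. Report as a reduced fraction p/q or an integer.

The interval I = (0, 3] has m(I) = 3 - 0 = 3 (endpoints are measure-zero, so open/closed/half-open agree). Write I = (I cap Q) u (I \ Q). The rationals in I are countable, so m*(I cap Q) = 0 (cover each rational by intervals whose total length is arbitrarily small). By countable subadditivity m*(I) <= m*(I cap Q) + m*(I \ Q), hence m*(I \ Q) >= m(I) = 3. The reverse inequality m*(I \ Q) <= m*(I) = 3 is trivial since (I \ Q) is a subset of I. Therefore m*(I \ Q) = 3.

3


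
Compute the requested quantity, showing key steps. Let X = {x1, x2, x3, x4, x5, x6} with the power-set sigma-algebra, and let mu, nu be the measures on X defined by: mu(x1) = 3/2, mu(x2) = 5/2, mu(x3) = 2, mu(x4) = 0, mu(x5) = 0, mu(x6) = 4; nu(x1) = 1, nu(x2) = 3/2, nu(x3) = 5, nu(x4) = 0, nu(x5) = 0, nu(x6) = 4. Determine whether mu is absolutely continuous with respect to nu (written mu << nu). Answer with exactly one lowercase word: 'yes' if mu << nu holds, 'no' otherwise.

mu << nu means: every nu-null measurable set is also mu-null; equivalently, for every atom x, if nu({x}) = 0 then mu({x}) = 0.
Checking each atom:
  x1: nu = 1 > 0 -> no constraint.
  x2: nu = 3/2 > 0 -> no constraint.
  x3: nu = 5 > 0 -> no constraint.
  x4: nu = 0, mu = 0 -> consistent with mu << nu.
  x5: nu = 0, mu = 0 -> consistent with mu << nu.
  x6: nu = 4 > 0 -> no constraint.
No atom violates the condition. Therefore mu << nu.

yes


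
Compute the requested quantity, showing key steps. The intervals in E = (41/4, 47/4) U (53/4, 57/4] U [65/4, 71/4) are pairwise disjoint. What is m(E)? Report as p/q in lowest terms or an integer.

For pairwise disjoint intervals, m(union_i I_i) = sum_i m(I_i),
and m is invariant under swapping open/closed endpoints (single points have measure 0).
So m(E) = sum_i (b_i - a_i).
  I_1 has length 47/4 - 41/4 = 3/2.
  I_2 has length 57/4 - 53/4 = 1.
  I_3 has length 71/4 - 65/4 = 3/2.
Summing:
  m(E) = 3/2 + 1 + 3/2 = 4.

4


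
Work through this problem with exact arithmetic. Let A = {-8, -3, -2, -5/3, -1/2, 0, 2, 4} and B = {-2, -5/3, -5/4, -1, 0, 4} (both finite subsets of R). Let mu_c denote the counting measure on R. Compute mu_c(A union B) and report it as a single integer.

Counting measure on a finite set equals cardinality. By inclusion-exclusion, |A union B| = |A| + |B| - |A cap B|.
|A| = 8, |B| = 6, |A cap B| = 4.
So mu_c(A union B) = 8 + 6 - 4 = 10.

10


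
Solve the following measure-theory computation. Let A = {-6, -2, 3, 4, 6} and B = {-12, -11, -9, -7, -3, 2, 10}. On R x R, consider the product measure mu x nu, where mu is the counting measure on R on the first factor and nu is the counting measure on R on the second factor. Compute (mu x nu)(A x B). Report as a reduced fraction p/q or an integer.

For a measurable rectangle A x B, the product measure satisfies
  (mu x nu)(A x B) = mu(A) * nu(B).
  mu(A) = 5.
  nu(B) = 7.
  (mu x nu)(A x B) = 5 * 7 = 35.

35


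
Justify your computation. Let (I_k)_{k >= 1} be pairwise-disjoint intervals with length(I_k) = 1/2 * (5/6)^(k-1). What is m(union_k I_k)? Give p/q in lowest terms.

By countable additivity of the Lebesgue measure on pairwise disjoint measurable sets,
  m(union_{k >= 1} I_k) = sum_{k >= 1} m(I_k) = sum_{k >= 1} a * r^(k-1),
  with a = 1/2 and r = 5/6.
Since 0 < r = 5/6 < 1, the geometric series converges:
  sum_{k >= 1} a * r^(k-1) = a / (1 - r).
  = 1/2 / (1 - 5/6)
  = 1/2 / (1/6)
  = 3.

3


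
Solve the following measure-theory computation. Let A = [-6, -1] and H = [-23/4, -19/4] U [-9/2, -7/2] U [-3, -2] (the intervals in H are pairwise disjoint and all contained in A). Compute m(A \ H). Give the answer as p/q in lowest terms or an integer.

The ambient interval has length m(A) = -1 - (-6) = 5.
Since the holes are disjoint and sit inside A, by finite additivity
  m(H) = sum_i (b_i - a_i), and m(A \ H) = m(A) - m(H).
Computing the hole measures:
  m(H_1) = -19/4 - (-23/4) = 1.
  m(H_2) = -7/2 - (-9/2) = 1.
  m(H_3) = -2 - (-3) = 1.
Summed: m(H) = 1 + 1 + 1 = 3.
So m(A \ H) = 5 - 3 = 2.

2


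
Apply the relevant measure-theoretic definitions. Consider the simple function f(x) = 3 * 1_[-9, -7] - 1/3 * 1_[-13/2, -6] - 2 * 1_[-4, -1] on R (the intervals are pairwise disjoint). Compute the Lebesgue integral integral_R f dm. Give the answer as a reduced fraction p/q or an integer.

For a simple function f = sum_i c_i * 1_{A_i} with disjoint A_i,
  integral f dm = sum_i c_i * m(A_i).
Lengths of the A_i:
  m(A_1) = -7 - (-9) = 2.
  m(A_2) = -6 - (-13/2) = 1/2.
  m(A_3) = -1 - (-4) = 3.
Contributions c_i * m(A_i):
  (3) * (2) = 6.
  (-1/3) * (1/2) = -1/6.
  (-2) * (3) = -6.
Total: 6 - 1/6 - 6 = -1/6.

-1/6


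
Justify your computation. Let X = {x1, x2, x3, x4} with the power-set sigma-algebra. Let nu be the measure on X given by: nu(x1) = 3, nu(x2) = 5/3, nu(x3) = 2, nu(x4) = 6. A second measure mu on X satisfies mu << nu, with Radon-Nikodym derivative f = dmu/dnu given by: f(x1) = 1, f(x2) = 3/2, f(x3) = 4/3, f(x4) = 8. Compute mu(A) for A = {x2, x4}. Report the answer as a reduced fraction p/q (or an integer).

By the defining property of the Radon-Nikodym derivative, for every measurable set A,
  mu(A) = integral_A f dnu.
Since nu is a discrete measure concentrated on the atoms of X, the integral over A reduces to the sum
  mu(A) = sum_{x in A} f(x) * nu({x}).
Computing each term:
  x2: f(x2) * nu(x2) = 3/2 * 5/3 = 5/2.
  x4: f(x4) * nu(x4) = 8 * 6 = 48.
Summing: mu(A) = 5/2 + 48 = 101/2.

101/2


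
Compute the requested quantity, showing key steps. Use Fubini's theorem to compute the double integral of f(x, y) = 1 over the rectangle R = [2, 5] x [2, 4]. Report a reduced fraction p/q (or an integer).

f(x, y) is a tensor product of a function of x and a function of y, and both factors are bounded continuous (hence Lebesgue integrable) on the rectangle, so Fubini's theorem applies:
  integral_R f d(m x m) = (integral_a1^b1 1 dx) * (integral_a2^b2 1 dy).
Inner integral in x: integral_{2}^{5} 1 dx = (5^1 - 2^1)/1
  = 3.
Inner integral in y: integral_{2}^{4} 1 dy = (4^1 - 2^1)/1
  = 2.
Product: (3) * (2) = 6.

6


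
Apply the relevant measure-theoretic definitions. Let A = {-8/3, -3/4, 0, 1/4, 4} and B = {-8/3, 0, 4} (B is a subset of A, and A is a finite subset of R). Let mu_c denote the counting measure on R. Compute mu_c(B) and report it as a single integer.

Counting measure assigns mu_c(E) = |E| (number of elements) when E is finite.
B has 3 element(s), so mu_c(B) = 3.

3


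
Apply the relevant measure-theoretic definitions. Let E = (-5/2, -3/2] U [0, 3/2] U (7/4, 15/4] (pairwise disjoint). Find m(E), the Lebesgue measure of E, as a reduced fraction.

For pairwise disjoint intervals, m(union_i I_i) = sum_i m(I_i),
and m is invariant under swapping open/closed endpoints (single points have measure 0).
So m(E) = sum_i (b_i - a_i).
  I_1 has length -3/2 - (-5/2) = 1.
  I_2 has length 3/2 - 0 = 3/2.
  I_3 has length 15/4 - 7/4 = 2.
Summing:
  m(E) = 1 + 3/2 + 2 = 9/2.

9/2


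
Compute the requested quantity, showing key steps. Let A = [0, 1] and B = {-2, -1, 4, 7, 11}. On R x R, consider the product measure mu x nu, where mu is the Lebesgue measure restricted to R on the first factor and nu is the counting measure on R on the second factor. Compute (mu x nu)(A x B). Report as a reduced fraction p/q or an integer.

For a measurable rectangle A x B, the product measure satisfies
  (mu x nu)(A x B) = mu(A) * nu(B).
  mu(A) = 1.
  nu(B) = 5.
  (mu x nu)(A x B) = 1 * 5 = 5.

5


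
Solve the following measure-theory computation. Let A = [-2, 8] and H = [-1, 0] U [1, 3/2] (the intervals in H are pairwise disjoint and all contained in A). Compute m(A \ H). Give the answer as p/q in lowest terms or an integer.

The ambient interval has length m(A) = 8 - (-2) = 10.
Since the holes are disjoint and sit inside A, by finite additivity
  m(H) = sum_i (b_i - a_i), and m(A \ H) = m(A) - m(H).
Computing the hole measures:
  m(H_1) = 0 - (-1) = 1.
  m(H_2) = 3/2 - 1 = 1/2.
Summed: m(H) = 1 + 1/2 = 3/2.
So m(A \ H) = 10 - 3/2 = 17/2.

17/2


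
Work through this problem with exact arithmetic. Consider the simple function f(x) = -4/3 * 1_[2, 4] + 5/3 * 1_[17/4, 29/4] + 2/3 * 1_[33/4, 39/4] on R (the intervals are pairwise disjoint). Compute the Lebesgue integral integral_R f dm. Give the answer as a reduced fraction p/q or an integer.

For a simple function f = sum_i c_i * 1_{A_i} with disjoint A_i,
  integral f dm = sum_i c_i * m(A_i).
Lengths of the A_i:
  m(A_1) = 4 - 2 = 2.
  m(A_2) = 29/4 - 17/4 = 3.
  m(A_3) = 39/4 - 33/4 = 3/2.
Contributions c_i * m(A_i):
  (-4/3) * (2) = -8/3.
  (5/3) * (3) = 5.
  (2/3) * (3/2) = 1.
Total: -8/3 + 5 + 1 = 10/3.

10/3


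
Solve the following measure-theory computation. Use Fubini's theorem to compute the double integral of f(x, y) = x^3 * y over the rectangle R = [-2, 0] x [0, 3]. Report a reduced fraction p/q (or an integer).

f(x, y) is a tensor product of a function of x and a function of y, and both factors are bounded continuous (hence Lebesgue integrable) on the rectangle, so Fubini's theorem applies:
  integral_R f d(m x m) = (integral_a1^b1 x^3 dx) * (integral_a2^b2 y dy).
Inner integral in x: integral_{-2}^{0} x^3 dx = (0^4 - (-2)^4)/4
  = -4.
Inner integral in y: integral_{0}^{3} y dy = (3^2 - 0^2)/2
  = 9/2.
Product: (-4) * (9/2) = -18.

-18


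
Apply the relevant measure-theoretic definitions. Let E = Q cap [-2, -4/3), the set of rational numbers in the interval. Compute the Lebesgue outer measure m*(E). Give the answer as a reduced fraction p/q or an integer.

E = Q cap [-2, -4/3) is a subset of Q, which is countable. Enumerate Q = {q_1, q_2, ...}; for any eps > 0, cover q_k by the open interval (q_k - eps/2^(k+1), q_k + eps/2^(k+1)), of length eps/2^k. The total cover length is sum_{k>=1} eps/2^k = eps. Hence m*(E) <= m*(Q) <= eps for every eps > 0, and since outer measure is non-negative, m*(E) = 0.

0


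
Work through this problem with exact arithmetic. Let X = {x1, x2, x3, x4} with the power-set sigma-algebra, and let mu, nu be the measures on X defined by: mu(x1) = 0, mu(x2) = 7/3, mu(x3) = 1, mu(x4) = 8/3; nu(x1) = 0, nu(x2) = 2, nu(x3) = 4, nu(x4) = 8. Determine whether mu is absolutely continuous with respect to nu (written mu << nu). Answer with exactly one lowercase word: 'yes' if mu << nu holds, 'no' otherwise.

mu << nu means: every nu-null measurable set is also mu-null; equivalently, for every atom x, if nu({x}) = 0 then mu({x}) = 0.
Checking each atom:
  x1: nu = 0, mu = 0 -> consistent with mu << nu.
  x2: nu = 2 > 0 -> no constraint.
  x3: nu = 4 > 0 -> no constraint.
  x4: nu = 8 > 0 -> no constraint.
No atom violates the condition. Therefore mu << nu.

yes


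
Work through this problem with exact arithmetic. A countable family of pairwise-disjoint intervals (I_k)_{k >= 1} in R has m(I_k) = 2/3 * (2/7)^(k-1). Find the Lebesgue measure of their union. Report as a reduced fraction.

By countable additivity of the Lebesgue measure on pairwise disjoint measurable sets,
  m(union_{k >= 1} I_k) = sum_{k >= 1} m(I_k) = sum_{k >= 1} a * r^(k-1),
  with a = 2/3 and r = 2/7.
Since 0 < r = 2/7 < 1, the geometric series converges:
  sum_{k >= 1} a * r^(k-1) = a / (1 - r).
  = 2/3 / (1 - 2/7)
  = 2/3 / (5/7)
  = 14/15.

14/15
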